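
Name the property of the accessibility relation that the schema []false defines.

□⊥ is valid iff no world has any successor (otherwise □⊥ fails at any world with one).

emptiness of R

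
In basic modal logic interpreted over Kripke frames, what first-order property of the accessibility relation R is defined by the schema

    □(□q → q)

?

shift-reflexivity: ∀x ∀y (Rxy → Ryy)

Suppose □(□q→q) is valid. Take Rxy and set V(q)={w : Ryw}. Then at y, □q holds; since □(□q→q) at x, □q→q at y, so q at y, i.e. Ryy.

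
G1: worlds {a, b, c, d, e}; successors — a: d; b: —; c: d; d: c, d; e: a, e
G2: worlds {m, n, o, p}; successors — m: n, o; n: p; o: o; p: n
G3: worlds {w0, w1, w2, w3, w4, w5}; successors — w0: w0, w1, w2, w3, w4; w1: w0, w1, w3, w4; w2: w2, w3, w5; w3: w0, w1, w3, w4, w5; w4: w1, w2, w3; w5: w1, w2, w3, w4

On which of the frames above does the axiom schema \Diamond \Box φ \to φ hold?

This is the axiom for symmetry; its first-order frame correspondent is \forall x \forall y (Rxy \to Ryx).
G1: fails — Rea but not Rae.
G2: fails — Rmo but not Rom.
G3: fails — Rw5w1 but not Rw1w5.

none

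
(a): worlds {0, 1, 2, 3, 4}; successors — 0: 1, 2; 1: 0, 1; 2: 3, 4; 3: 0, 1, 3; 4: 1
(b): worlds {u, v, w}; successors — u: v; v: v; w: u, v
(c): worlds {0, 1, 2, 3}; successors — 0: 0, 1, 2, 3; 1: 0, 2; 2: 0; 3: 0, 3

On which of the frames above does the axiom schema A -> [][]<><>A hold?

Frame correspondent (Sahlqvist): forall x forall z (x R^2 z -> exists w (x = w & z R^2 w)) — i.e. a generalized confluence (Geach) condition.
(a): fails — 2R²0 but no w with 2=w and 0R²w.
(b): fails — uR²v but no t with u=t and vR²t.
(c): condition met.

(c)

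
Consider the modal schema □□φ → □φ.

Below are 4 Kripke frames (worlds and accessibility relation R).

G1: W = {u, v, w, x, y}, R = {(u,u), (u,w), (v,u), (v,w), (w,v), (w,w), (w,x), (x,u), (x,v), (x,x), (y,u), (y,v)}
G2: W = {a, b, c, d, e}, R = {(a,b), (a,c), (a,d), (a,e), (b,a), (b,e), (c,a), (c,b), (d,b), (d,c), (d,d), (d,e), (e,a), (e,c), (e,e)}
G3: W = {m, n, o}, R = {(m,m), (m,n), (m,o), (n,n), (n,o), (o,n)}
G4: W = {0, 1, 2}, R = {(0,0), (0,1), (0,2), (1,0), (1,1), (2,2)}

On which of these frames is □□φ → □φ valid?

G2, G3, G4

This is the axiom for density; its first-order frame correspondent is ∀x ∀y (Rxy → ∃z (Rxz ∧ Rzy)).
G1: fails — Ryv but no z with Ryz and Rzv.
G2: holds.
G3: holds.
G4: holds.
Valid on: G2, G3, G4.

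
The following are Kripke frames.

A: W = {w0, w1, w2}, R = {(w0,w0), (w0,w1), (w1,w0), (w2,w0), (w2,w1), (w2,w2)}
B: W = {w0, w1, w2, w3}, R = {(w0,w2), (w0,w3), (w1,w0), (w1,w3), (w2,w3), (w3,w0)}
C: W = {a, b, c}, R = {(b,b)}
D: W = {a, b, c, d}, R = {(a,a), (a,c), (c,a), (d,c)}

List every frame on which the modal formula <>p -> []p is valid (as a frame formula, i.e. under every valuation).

C

Frame correspondent (Sahlqvist): forall x forall y forall z (Rxy & Rxz -> y = z) — i.e. partial functionality.
A: fails — w0 sees both w0 and w1.
B: fails — w0 sees both w2 and w3.
C: holds.
D: fails — a sees both a and c.
Valid on: C.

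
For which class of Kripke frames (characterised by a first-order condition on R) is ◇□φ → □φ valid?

the Euclidean property

This is a form of the 5 axiom.
It corresponds to the Euclidean property: ∀x ∀y ∀z (Rxy ∧ Rxz → Ryz).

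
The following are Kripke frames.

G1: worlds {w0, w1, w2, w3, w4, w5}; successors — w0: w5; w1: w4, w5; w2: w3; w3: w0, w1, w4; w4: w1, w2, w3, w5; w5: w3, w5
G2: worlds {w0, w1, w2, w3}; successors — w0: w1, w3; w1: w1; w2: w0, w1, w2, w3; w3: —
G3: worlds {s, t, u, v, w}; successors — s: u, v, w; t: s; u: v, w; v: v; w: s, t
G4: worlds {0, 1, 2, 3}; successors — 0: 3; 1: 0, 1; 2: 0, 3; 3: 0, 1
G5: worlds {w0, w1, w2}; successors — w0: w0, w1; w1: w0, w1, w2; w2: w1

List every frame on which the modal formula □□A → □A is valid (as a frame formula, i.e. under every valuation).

The schema corresponds to density: ∀x ∀y (Rxy → ∃z (Rxz ∧ Rzy)).
G1: fails — Rw3w0 but no z with Rw3z and Rzw0.
G2: fails — Rw0w3 but no z with Rw0z and Rzw3.
G3: fails — Rwt but no z with Rwz and Rzt.
G4: fails — R03 but no z with R0z and Rz3.
G5: condition met.
Valid on: G5.

G5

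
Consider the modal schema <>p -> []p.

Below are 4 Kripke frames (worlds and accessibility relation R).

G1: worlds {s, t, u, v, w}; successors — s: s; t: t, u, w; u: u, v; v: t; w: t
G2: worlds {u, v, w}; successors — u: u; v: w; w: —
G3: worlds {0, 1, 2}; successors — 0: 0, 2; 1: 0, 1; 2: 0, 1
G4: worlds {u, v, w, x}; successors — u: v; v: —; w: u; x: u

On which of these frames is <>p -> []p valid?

This is the axiom for partial functionality; its first-order frame correspondent is forall x forall y forall z (Rxy & Rxz -> y = z).
G1: fails — t sees both t and u.
G2: satisfies the condition.
G3: fails — 0 sees both 0 and 2.
G4: satisfies the condition.

G2, G4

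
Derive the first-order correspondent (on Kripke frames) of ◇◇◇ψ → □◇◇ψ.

This is a Sahlqvist (Geach-type) schema ◇^3□^0ψ → □^1◇^2ψ.
First-order correspondent: ∀x ∀y ∀z ((xR³y ∧ xRz) → ∃w (y = w ∧ zR²w)).

∀x ∀y ∀z ((xR³y ∧ xRz) → ∃w (y = w ∧ zR²w))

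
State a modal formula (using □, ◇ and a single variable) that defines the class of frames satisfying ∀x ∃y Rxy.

This is seriality; the standard corresponding axiom is D: □q → ◇q.
Suppose □q→◇q is valid. At any x set V(q)=W. Then □q at x, so ◇q at x, so x has a successor.

□q → ◇q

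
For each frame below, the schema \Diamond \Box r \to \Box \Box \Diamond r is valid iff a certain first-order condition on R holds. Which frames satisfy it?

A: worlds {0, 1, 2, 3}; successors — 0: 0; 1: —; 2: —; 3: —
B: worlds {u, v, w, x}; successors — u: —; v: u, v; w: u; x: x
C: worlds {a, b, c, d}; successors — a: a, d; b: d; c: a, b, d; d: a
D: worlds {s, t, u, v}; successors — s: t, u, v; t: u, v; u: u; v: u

Frame correspondent (Sahlqvist): \forall x \forall y \forall z ((xRy \wedge x R^2 z) \to \exists w (yRw \wedge zRw)) — i.e. a generalized confluence (Geach) condition.
A: holds.
B: fails — vRu, vR²u but no t with uRt and uRt.
C: fails — cRb, cR²d but no w with bRw and dRw.
D: holds.
Valid on: A, D.

A, D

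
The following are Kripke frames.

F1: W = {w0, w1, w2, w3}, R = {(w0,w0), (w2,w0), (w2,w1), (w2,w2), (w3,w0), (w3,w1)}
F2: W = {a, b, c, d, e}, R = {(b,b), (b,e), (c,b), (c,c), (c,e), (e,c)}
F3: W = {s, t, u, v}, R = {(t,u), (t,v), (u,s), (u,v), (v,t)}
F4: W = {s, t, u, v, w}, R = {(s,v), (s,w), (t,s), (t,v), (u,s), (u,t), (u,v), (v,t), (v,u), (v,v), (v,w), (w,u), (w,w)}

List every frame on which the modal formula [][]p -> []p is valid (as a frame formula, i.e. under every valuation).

This is the axiom for density; its first-order frame correspondent is forall x forall y (Rxy -> exists z (Rxz & Rzy)).
F1: fails — Rw3w1 but no z with Rw3z and Rzw1.
F2: ✓.
F3: fails — Ruv but no z with Ruz and Rzv.
F4: fails — Rts but no z with Rtz and Rzs.

F2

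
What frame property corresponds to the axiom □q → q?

Suppose □q→q is valid. At any x set V(q)={w : Rxw}. Then □q holds at x, so q holds at x, i.e. Rxx.
Conversely, any frame satisfying ∀x Rxx validates the schema.
So the correspondent is reflexivity.

Reflexivity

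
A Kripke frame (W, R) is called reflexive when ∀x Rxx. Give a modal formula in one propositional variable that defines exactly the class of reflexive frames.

This is reflexivity; the standard corresponding axiom is T: □p → p.

□p → p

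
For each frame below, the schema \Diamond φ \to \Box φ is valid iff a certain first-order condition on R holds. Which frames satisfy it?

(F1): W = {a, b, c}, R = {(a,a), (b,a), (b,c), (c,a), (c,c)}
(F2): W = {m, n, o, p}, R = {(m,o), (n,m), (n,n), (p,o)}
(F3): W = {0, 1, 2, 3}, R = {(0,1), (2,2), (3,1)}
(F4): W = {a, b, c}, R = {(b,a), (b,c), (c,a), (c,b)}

This is the axiom for partial functionality; its first-order frame correspondent is \forall x \forall y \forall z (Rxy \wedge Rxz \to y = z).
(F1): fails — b sees both a and c.
(F2): fails — n sees both m and n.
(F3): condition met.
(F4): fails — b sees both a and c.

(F3)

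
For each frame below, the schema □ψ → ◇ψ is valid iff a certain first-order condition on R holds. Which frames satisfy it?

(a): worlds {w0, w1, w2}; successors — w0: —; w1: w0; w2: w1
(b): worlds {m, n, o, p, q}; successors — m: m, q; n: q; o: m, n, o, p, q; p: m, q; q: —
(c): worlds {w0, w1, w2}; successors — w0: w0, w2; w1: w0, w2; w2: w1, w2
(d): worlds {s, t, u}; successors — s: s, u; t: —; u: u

(c)

The schema corresponds to seriality: ∀x ∃y Rxy.
(a): fails — world w0 has no successor.
(b): fails — world q has no successor.
(c): ✓.
(d): fails — world t has no successor.
Valid on: (c).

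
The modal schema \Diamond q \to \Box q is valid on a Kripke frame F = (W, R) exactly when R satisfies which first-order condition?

partial functionality

This is the CD axiom.
It corresponds to partial functionality: \forall x \forall y \forall z (Rxy \wedge Rxz \to y = z).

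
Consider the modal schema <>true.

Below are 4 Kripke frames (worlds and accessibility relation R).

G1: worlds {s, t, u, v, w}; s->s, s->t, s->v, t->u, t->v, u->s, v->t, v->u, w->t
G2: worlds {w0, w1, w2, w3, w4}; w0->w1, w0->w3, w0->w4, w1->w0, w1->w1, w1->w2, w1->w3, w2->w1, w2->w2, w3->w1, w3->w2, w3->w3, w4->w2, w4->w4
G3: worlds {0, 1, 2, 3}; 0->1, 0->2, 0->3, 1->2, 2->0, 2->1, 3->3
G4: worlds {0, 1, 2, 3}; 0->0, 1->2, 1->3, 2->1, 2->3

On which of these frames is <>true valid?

Frame correspondent (Sahlqvist): forall x exists y Rxy — i.e. seriality.
G1: ✓.
G2: ✓.
G3: ✓.
G4: fails — world 3 has no successor.

G1, G2, G3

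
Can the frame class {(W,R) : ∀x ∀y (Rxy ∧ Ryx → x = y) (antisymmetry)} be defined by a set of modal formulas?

No

Modal frame validity is preserved under surjective bounded morphisms.
The 6-cycle (worlds w0,w1,w2,w3,w4,w5 with w0→w1→w2→w3→w4→w5→w0) is antisymmetric. Sending even-indexed worlds to s and odd-indexed worlds to t is a surjective bounded morphism onto the two-world frame with s↔t, which is not antisymmetric.
So the class is not modally definable.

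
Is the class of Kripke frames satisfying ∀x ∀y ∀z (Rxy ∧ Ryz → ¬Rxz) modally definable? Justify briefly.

No — not modally definable

Any modally definable frame class is closed under surjective bounded morphisms.
The 7-cycle (worlds s,t,u,v,w,x,y with s→t→u→v→w→x→y→s) is intransitive. Mapping every world to a single reflexive point • is a surjective bounded morphism; the reflexive point is not intransitive (R••∧R•• but R••).
So no modal formula (or set of formulas) defines exactly the intransitive frames.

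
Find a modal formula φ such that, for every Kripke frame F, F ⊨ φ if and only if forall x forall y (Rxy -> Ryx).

q → □◇q

This is symmetry; the standard corresponding axiom is B: q → □◇q.
Suppose q→□◇q is valid. Take Rxy and set V(q)={x}. Then q at x, so □◇q at x, so ◇q at y, so some z with Ryz has q; z=x, i.e. Ryx.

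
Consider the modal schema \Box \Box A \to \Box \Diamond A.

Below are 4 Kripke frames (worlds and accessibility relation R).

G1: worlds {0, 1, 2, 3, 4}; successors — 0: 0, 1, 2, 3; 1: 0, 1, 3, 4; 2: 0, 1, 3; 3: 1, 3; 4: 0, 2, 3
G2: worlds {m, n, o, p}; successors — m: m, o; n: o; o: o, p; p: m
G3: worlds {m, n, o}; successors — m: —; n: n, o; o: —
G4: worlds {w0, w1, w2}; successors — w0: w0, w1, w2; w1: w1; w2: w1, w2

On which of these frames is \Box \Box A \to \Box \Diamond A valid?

Frame correspondent (Sahlqvist): \forall x \forall z (xRz \to \exists w (x R^2 w \wedge zRw)) — i.e. a generalized confluence (Geach) condition.
G1: condition met.
G2: condition met.
G3: fails — nRo but no w with nR²w and oRw.
G4: condition met.

G1, G2, G4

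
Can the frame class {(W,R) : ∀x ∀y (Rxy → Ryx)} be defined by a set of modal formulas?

This is a Sahlqvist condition; the B axiom r → □◇r defines it.

Yes, by r → □◇r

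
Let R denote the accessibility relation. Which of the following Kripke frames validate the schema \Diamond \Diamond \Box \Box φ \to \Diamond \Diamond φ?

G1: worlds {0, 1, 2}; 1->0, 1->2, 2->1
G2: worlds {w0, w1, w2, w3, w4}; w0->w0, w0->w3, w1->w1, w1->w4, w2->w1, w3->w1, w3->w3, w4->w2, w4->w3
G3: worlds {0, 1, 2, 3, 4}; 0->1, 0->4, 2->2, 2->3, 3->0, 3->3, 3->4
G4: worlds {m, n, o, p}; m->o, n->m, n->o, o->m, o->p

The schema corresponds to a generalized confluence (Geach) condition: \forall x \forall y (x R^2 y \to \exists w (y R^2 w \wedge x R^2 w)).
G1: fails — 2R²0 but no w with 0R²w and 2R²w.
G2: holds.
G3: fails — 2R²0 but no w with 0R²w and 2R²w.
G4: fails — mR²p but no w with pR²w and mR²w.
Valid on: G2.

G2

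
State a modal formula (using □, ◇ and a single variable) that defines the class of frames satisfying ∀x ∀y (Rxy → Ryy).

□(□s → s)

The condition is shift-reflexivity. The T□ schema □(□s → s) defines it.
Suppose □(□s→s) is valid. Take Rxy and set V(s)={w : Ryw}. Then at y, □s holds; since □(□s→s) at x, □s→s at y, so s at y, i.e. Ryy.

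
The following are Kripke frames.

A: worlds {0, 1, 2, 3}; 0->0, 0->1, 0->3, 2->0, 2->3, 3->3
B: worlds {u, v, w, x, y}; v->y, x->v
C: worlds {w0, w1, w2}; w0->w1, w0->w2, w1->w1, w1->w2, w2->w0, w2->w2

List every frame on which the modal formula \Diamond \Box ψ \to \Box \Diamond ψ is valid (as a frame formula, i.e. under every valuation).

Frame correspondent (Sahlqvist): \forall x \forall y \forall z (Rxy \wedge Rxz \to \exists w (Ryw \wedge Rzw)) — i.e. convergence.
A: fails — R00 and R01 but 0 and 1 have no common successor.
B: fails — Rvy and Rvy but y and y have no common successor.
C: condition met.

C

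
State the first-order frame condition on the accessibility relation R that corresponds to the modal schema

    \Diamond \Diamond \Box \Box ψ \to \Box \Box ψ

This is a Sahlqvist (Geach-type) schema ◇^2□^2ψ → □^2◇^0ψ.
First-order correspondent: \forall x \forall y \forall z ((x R^2 y \wedge x R^2 z) \to \exists w (y R^2 w \wedge z = w)).

\forall x \forall y \forall z ((x R^2 y \wedge x R^2 z) \to \exists w (y R^2 w \wedge z = w))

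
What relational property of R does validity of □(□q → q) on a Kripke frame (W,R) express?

shift-reflexivity

Suppose □(□q→q) is valid. Take Rxy and set V(q)={w : Ryw}. Then at y, □q holds; since □(□q→q) at x, □q→q at y, so q at y, i.e. Ryy.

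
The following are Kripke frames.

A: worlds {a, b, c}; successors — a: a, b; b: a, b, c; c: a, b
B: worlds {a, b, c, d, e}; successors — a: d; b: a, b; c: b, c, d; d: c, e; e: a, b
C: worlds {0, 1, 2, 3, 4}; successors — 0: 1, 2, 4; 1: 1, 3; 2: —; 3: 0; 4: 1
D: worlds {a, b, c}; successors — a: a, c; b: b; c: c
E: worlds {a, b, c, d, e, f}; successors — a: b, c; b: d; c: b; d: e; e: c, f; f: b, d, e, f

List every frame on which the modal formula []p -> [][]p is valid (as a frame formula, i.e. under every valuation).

D

The schema corresponds to transitivity: forall x forall y forall z (Rxy & Ryz -> Rxz).
A: fails — Rab and Rbc but not Rac.
B: fails — Rcd and Rde but not Rce.
C: fails — R01 and R13 but not R03.
D: ✓.
E: fails — Rde and Rec but not Rdc.
Valid on: D.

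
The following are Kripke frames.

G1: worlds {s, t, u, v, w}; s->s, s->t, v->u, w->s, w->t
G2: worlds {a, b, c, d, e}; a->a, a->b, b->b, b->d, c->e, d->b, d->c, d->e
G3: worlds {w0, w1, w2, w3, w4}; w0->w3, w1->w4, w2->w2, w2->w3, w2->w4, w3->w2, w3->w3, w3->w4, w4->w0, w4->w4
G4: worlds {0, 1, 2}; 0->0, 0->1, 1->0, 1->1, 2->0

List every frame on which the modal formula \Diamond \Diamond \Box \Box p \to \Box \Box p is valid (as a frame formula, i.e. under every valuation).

The schema corresponds to a generalized confluence (Geach) condition: \forall x \forall y \forall z ((x R^2 y \wedge x R^2 z) \to \exists w (y R^2 w \wedge z = w)).
G1: fails — sR²t, sR²s but no w* with tR²w* and s=w*.
G2: fails — aR²b, aR²a but no w with bR²w and a=w.
G3: fails — w0R²w4, w0R²w2 but no w with w4R²w and w2=w.
G4: condition met.
Valid on: G4.

G4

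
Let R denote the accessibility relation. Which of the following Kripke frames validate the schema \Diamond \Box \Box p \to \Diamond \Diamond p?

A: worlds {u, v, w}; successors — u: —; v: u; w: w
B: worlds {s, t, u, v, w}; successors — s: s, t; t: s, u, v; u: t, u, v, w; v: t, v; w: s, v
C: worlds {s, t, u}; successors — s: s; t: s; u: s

B, C

Frame correspondent (Sahlqvist): \forall x \forall y (xRy \to \exists w (y R^2 w \wedge x R^2 w)) — i.e. a generalized confluence (Geach) condition.
A: fails — vRu but no t with uR²t and vR²t.
B: condition met.
C: condition met.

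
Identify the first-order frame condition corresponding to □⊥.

Emptiness of R

□⊥ is valid iff no world has any successor (otherwise □⊥ fails at any world with one).
The converse is a direct semantic check.
So the correspondent is emptiness of R.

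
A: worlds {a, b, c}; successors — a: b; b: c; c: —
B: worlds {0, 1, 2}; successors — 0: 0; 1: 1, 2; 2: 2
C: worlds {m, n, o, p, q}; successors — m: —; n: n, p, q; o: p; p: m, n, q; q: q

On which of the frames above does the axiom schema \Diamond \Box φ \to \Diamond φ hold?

Frame correspondent (Sahlqvist): \forall x \forall y (xRy \to \exists w (yRw \wedge xRw)) — i.e. a generalized confluence (Geach) condition.
A: fails — aRb but no w with bRw and aRw.
B: condition met.
C: fails — oRp but no w with pRw and oRw.

B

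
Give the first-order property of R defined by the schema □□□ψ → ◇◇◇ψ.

∀x ∃w (xR³w ∧ xR³w)

This is a Sahlqvist (Geach-type) schema ◇^0□^3ψ → □^0◇^3ψ.
Minimal-valuation argument: fix x; take any y with xR^0y and any z with xR^0z. Set V(ψ) to the set of worlds R-reachable from y in exactly 3 steps. Then □^3ψ holds at y, so the antecedent holds at x; validity forces ◇^3ψ at z, giving a w with zR^3w and yR^3w.
First-order correspondent: ∀x ∃w (xR³w ∧ xR³w).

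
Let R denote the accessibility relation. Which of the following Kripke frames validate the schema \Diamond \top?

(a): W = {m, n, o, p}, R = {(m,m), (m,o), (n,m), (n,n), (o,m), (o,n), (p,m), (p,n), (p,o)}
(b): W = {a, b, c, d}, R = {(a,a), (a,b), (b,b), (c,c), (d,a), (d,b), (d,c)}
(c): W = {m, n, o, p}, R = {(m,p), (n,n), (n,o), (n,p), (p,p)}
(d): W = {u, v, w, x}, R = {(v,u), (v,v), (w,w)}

Frame correspondent (Sahlqvist): \forall x \exists y Rxy — i.e. seriality.
(a): condition met.
(b): condition met.
(c): fails — world o has no successor.
(d): fails — world u has no successor.

(a), (b)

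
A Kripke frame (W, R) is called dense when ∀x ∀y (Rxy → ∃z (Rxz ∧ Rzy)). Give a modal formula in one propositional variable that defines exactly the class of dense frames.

A defining formula is □□ψ → □ψ (the C4 axiom).
Suppose □□ψ→□ψ is valid. Take Rxy and set V(ψ)={w : xR²w}. Then □□ψ at x, so □ψ at x, so ψ at y, i.e. ∃z(Rxz∧Rzy).

□□ψ → □ψ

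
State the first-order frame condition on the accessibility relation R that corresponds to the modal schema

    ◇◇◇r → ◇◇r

∀x ∀y (xR³y → ∃w (y = w ∧ xR²w))

This is a Sahlqvist (Geach-type) schema ◇^3□^0r → □^0◇^2r.
First-order correspondent: ∀x ∀y (xR³y → ∃w (y = w ∧ xR²w)).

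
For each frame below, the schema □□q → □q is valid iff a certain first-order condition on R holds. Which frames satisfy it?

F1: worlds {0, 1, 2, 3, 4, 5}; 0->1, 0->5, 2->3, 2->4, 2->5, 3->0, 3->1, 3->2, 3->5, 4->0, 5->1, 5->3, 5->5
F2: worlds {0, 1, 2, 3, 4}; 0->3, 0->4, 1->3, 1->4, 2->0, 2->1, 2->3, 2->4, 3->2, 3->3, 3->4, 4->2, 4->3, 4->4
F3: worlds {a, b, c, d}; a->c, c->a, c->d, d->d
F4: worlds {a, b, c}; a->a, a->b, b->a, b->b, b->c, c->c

This is the axiom for density; its first-order frame correspondent is ∀x ∀y (Rxy → ∃z (Rxz ∧ Rzy)).
F1: fails — R32 but no z with R3z and Rz2.
F2: fails — R20 but no z with R2z and Rz0.
F3: fails — Rac but no z with Raz and Rzc.
F4: holds.

F4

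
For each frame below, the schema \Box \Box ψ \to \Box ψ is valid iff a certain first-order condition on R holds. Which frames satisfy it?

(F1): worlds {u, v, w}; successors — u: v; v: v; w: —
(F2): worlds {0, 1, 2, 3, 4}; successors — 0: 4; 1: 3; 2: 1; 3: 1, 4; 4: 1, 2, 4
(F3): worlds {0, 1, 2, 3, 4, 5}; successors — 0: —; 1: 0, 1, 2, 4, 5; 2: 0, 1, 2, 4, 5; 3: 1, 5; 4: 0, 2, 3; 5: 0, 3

(F1)

This is the axiom for density; its first-order frame correspondent is \forall x \forall y (Rxy \to \exists z (Rxz \wedge Rzy)).
(F1): holds.
(F2): fails — R21 but no z with R2z and Rz1.
(F3): fails — R43 but no z with R4z and Rz3.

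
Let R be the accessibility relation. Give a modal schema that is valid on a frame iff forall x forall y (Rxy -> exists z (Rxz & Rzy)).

This is density; the standard corresponding axiom is C4: □□q → □q.
Suppose □□q→□q is valid. Take Rxy and set V(q)={w : xR²w}. Then □□q at x, so □q at x, so q at y, i.e. ∃z(Rxz∧Rzy).

□□q → □q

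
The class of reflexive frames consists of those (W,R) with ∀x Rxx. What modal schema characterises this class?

A defining formula is □r → r (the T axiom).
Suppose □r→r is valid. At any x set V(r)={w : Rxw}. Then □r holds at x, so r holds at x, i.e. Rxx.

□r → r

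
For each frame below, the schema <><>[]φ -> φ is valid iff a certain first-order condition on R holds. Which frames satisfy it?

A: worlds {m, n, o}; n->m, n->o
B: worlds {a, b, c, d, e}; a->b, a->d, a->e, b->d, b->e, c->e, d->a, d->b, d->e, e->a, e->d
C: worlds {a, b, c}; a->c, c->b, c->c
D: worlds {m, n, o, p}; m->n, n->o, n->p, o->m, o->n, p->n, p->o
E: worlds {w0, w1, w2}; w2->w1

A, E

The schema corresponds to a generalized confluence (Geach) condition: forall x forall y (x R^2 y -> exists w (yRw & x = w)).
A: holds.
B: fails — aR²a but no w with aRw and a=w.
C: fails — aR²b but no w with bRw and a=w.
D: fails — mR²p but no w with pRw and m=w.
E: holds.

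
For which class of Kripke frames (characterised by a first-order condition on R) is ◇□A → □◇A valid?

convergence

Suppose ◇□A→□◇A is valid. Take Rxy, Rxz and set V(A)={w : Ryw}. Then □A at y so ◇□A at x, so □◇A at x, so ◇A at z, giving w with Rzw and Ryw.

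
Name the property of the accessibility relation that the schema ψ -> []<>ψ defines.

Symmetry

Suppose ψ→□◇ψ is valid. Take Rxy and set V(ψ)={x}. Then ψ at x, so □◇ψ at x, so ◇ψ at y, so some z with Ryz has ψ; z=x, i.e. Ryx.
Conversely, any frame satisfying forall x forall y (Rxy -> Ryx) validates the schema.
Frame condition: forall x forall y (Rxy -> Ryx).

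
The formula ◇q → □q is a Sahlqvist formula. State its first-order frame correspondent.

partial functionality: ∀x ∀y ∀z (Rxy ∧ Rxz → y = z)

Suppose ◇q→□q is valid. Take Rxy, Rxz and set V(q)={y}. Then ◇q at x, so □q at x, so q at z, i.e. z=y.
The converse is a direct semantic check.
Frame condition: ∀x ∀y ∀z (Rxy ∧ Rxz → y = z).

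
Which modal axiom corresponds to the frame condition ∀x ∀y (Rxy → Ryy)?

□(□p → p)

This is shift-reflexivity; the standard corresponding axiom is T□: □(□p → p).
Suppose □(□p→p) is valid. Take Rxy and set V(p)={w : Ryw}. Then at y, □p holds; since □(□p→p) at x, □p→p at y, so p at y, i.e. Ryy.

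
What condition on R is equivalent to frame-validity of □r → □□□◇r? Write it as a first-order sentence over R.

∀x ∀z (xR³z → ∃w (xRw ∧ zRw))

This is a Sahlqvist (Geach-type) schema ◇^0□^1r → □^3◇^1r.
First-order correspondent: ∀x ∀z (xR³z → ∃w (xRw ∧ zRw)).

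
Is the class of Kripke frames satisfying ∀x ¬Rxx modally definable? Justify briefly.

Any modally definable frame class is closed under surjective bounded morphisms.
The 3-cycle (worlds s,t,u with s→t→u→s) is irreflexive, and the map sending every world to a single reflexive point • is a surjective bounded morphism (forth: every edge maps to (•,•); back: every world has a successor). So any modal formula valid on the 3-cycle is also valid on the reflexive point, which is not irreflexive.
So the class is not modally definable.

No — not modally definable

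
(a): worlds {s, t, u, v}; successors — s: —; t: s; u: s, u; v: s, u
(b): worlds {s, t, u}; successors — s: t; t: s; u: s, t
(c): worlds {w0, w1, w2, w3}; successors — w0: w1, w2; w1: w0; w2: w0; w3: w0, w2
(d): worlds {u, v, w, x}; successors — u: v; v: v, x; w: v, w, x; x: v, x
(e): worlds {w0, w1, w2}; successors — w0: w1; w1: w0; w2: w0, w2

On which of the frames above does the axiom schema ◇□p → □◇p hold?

(d)

Frame correspondent (Sahlqvist): ∀x ∀y ∀z (Rxy ∧ Rxz → ∃w (Ryw ∧ Rzw)) — i.e. convergence.
(a): fails — Rts and Rts but s and s have no common successor.
(b): fails — Rus and Rut but s and t have no common successor.
(c): fails — Rw3w2 and Rw3w0 but w2 and w0 have no common successor.
(d): holds.
(e): fails — Rw2w0 and Rw2w2 but w0 and w2 have no common successor.
Valid on: (d).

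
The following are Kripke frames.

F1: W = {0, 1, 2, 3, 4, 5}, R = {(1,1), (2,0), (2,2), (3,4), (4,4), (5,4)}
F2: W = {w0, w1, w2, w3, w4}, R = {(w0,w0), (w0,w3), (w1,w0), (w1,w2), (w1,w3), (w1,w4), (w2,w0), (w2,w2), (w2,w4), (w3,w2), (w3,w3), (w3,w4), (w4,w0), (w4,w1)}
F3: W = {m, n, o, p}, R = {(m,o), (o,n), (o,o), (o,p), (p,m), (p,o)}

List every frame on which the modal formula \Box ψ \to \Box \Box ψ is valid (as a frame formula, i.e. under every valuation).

F1

The schema corresponds to transitivity: \forall x \forall y \forall z (Rxy \wedge Ryz \to Rxz).
F1: ✓.
F2: fails — Rw2w4 and Rw4w1 but not Rw2w1.
F3: fails — Rop and Rpm but not Rom.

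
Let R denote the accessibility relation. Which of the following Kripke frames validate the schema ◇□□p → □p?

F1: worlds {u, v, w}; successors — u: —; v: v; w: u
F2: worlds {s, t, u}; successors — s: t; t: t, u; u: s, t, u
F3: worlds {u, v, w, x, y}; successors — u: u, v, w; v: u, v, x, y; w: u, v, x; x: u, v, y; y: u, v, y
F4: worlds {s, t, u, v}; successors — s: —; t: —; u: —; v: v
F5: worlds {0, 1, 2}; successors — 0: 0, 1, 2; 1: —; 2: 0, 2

Frame correspondent (Sahlqvist): ∀x ∀y ∀z ((xRy ∧ xRz) → ∃w (yR²w ∧ z = w)) — i.e. a generalized confluence (Geach) condition.
F1: fails — wRu, wRu but no t with uR²t and u=t.
F2: fails — uRs, uRs but no w with sR²w and s=w.
F3: holds.
F4: holds.
F5: fails — 0R1, 0R0 but no w with 1R²w and 0=w.
Valid on: F3, F4.

F3, F4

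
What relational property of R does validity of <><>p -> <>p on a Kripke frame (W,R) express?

Replacing p by ¬p and contraposing gives the equivalent schema □p → □□p.
Suppose □p→□□p is valid. Take Rxy, Ryz and set V(p)={w : Rxw}. Then □p at x, so □□p at x, so □p at y, so p at z, i.e. Rxz.
Conversely, any frame satisfying forall x forall y forall z (Rxy & Ryz -> Rxz) validates the schema.
So the correspondent is transitivity.

transitivity: forall x forall y forall z (Rxy & Ryz -> Rxz)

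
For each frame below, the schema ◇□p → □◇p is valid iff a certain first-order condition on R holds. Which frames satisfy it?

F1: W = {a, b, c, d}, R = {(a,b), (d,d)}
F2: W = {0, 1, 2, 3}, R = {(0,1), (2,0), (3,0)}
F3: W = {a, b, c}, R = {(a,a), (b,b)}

The schema corresponds to convergence: ∀x ∀y ∀z (Rxy ∧ Rxz → ∃w (Ryw ∧ Rzw)).
F1: fails — Rab and Rab but b and b have no common successor.
F2: fails — R01 and R01 but 1 and 1 have no common successor.
F3: ✓.
Valid on: F3.

F3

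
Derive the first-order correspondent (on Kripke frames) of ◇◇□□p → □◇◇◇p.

This is a Sahlqvist (Geach-type) schema ◇^2□^2p → □^1◇^3p.
First-order correspondent: ∀x ∀y ∀z ((xR²y ∧ xRz) → ∃w (yR²w ∧ zR³w)).

∀x ∀y ∀z ((xR²y ∧ xRz) → ∃w (yR²w ∧ zR³w))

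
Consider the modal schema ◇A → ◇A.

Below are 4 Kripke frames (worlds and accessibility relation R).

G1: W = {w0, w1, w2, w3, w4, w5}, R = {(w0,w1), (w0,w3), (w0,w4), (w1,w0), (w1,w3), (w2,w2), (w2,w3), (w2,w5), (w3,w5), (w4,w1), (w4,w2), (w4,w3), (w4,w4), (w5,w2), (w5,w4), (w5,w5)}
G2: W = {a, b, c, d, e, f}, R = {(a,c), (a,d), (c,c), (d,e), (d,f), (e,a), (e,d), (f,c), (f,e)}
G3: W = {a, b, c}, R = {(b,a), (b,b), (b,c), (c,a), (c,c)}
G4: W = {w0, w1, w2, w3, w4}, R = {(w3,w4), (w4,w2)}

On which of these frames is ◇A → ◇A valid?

This is the axiom for a generalized confluence (Geach) condition; its first-order frame correspondent is ∀x ∀y (xRy → ∃w (y = w ∧ xRw)).
G1: satisfies the condition.
G2: satisfies the condition.
G3: satisfies the condition.
G4: satisfies the condition.

G1, G2, G3, G4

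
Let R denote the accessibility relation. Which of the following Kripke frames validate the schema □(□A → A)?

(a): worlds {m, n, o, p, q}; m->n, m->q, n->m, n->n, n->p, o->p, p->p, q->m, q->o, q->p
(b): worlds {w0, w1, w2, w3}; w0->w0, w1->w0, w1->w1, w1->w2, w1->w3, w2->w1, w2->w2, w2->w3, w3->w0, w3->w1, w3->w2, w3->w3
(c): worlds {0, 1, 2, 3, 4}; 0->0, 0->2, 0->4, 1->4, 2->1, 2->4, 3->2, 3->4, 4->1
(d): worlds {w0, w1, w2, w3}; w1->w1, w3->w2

(b)

The schema corresponds to shift-reflexivity: ∀x ∀y (Rxy → Ryy).
(a): fails — Rqm but not Rmm.
(b): holds.
(c): fails — R34 but not R44.
(d): fails — Rw3w2 but not Rw2w2.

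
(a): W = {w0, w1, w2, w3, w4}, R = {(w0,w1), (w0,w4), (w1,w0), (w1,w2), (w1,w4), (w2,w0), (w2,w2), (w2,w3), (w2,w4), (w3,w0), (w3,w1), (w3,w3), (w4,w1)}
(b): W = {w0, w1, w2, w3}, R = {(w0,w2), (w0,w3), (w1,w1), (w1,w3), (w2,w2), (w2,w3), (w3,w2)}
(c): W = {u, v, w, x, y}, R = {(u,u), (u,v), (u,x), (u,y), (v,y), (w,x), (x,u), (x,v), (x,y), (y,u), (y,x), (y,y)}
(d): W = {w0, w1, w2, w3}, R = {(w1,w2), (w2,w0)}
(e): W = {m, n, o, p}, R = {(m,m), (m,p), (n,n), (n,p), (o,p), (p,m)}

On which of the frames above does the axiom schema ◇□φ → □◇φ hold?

(c)

Frame correspondent (Sahlqvist): ∀x ∀y ∀z (Rxy ∧ Rxz → ∃w (Ryw ∧ Rzw)) — i.e. convergence.
(a): fails — Rw0w4 and Rw0w1 but w4 and w1 have no common successor.
(b): fails — Rw1w1 and Rw1w3 but w1 and w3 have no common successor.
(c): condition met.
(d): fails — Rw2w0 and Rw2w0 but w0 and w0 have no common successor.
(e): fails — Rnn and Rnp but n and p have no common successor.
Valid on: (c).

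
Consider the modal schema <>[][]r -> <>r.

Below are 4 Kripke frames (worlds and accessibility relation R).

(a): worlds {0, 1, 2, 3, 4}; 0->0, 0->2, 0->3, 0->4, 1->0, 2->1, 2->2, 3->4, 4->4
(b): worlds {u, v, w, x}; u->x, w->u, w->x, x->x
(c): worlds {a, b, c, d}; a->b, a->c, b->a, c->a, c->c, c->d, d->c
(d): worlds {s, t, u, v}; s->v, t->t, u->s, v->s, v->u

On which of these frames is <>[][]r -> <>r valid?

The schema corresponds to a generalized confluence (Geach) condition: forall x forall y (xRy -> exists w (y R^2 w & xRw)).
(a): holds.
(b): holds.
(c): holds.
(d): fails — vRu but no w with uR²w and vRw.

(a), (b), (c)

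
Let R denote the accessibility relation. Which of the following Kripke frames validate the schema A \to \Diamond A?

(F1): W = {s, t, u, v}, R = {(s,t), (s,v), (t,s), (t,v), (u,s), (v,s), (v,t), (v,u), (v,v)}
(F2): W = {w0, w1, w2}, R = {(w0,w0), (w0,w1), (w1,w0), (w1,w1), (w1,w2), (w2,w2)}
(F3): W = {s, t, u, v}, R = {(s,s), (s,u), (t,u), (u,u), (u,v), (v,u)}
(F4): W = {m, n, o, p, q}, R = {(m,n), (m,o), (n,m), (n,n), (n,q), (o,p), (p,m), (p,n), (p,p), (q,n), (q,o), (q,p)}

The schema corresponds to reflexivity: \forall x Rxx.
(F1): fails — world s does not see itself.
(F2): satisfies the condition.
(F3): fails — world t does not see itself.
(F4): fails — world m does not see itself.

(F2)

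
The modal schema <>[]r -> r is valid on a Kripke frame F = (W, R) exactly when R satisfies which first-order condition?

symmetry: forall x forall y (Rxy -> Ryx)

This is frame-equivalent to r → □◇r (substitute ¬r for r and contrapose).
Suppose r→□◇r is valid. Take Rxy and set V(r)={x}. Then r at x, so □◇r at x, so ◇r at y, so some z with Ryz has r; z=x, i.e. Ryx.
Conversely, any frame satisfying forall x forall y (Rxy -> Ryx) validates the schema.
Frame condition: forall x forall y (Rxy -> Ryx).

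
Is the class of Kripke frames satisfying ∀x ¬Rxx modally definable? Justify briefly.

If a class were modally definable it would be closed under surjective bounded morphisms (Goldblatt–Thomason).
The 4-cycle (worlds w0,w1,w2,w3 with w0→w1→w2→w3→w0) is irreflexive, and the map sending every world to a single reflexive point • is a surjective bounded morphism (forth: every edge maps to (•,•); back: every world has a successor). So any modal formula valid on the 4-cycle is also valid on the reflexive point, which is not irreflexive.
So no modal formula (or set of formulas) defines exactly the irreflexive frames.

Not modally definable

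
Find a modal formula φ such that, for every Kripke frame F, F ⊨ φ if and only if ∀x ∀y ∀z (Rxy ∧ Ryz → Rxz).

A defining formula is □ψ → □□ψ (the 4 axiom).
Suppose □ψ→□□ψ is valid. Take Rxy, Ryz and set V(ψ)={w : Rxw}. Then □ψ at x, so □□ψ at x, so □ψ at y, so ψ at z, i.e. Rxz.

□ψ → □□ψ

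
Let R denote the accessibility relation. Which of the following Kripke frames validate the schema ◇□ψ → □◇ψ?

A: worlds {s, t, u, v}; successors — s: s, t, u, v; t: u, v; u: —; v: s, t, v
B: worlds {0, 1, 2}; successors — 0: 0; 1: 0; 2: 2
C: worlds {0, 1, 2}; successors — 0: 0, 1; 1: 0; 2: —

The schema corresponds to convergence: ∀x ∀y ∀z (Rxy ∧ Rxz → ∃w (Ryw ∧ Rzw)).
A: fails — Rsv and Rsu but v and u have no common successor.
B: ✓.
C: ✓.
Valid on: B, C.

B, C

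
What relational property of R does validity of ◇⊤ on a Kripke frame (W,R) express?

Seriality

◇⊤ holds at w iff w has a successor, so frame-validity of ◇⊤ is exactly seriality. Equivalently via □ψ → ◇ψ:
Suppose □ψ→◇ψ is valid. At any x set V(ψ)=W. Then □ψ at x, so ◇ψ at x, so x has a successor.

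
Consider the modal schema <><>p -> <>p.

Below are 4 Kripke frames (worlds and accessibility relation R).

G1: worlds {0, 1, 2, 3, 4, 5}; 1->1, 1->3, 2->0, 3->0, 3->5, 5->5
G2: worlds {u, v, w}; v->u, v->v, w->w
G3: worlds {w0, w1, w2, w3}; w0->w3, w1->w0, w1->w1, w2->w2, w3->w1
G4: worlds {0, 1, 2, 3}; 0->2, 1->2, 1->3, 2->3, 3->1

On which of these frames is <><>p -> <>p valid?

The schema corresponds to transitivity: forall x forall y forall z (Rxy & Ryz -> Rxz).
G1: fails — R13 and R35 but not R15.
G2: ✓.
G3: fails — Rw1w0 and Rw0w3 but not Rw1w3.
G4: fails — R31 and R12 but not R32.
Valid on: G2.

G2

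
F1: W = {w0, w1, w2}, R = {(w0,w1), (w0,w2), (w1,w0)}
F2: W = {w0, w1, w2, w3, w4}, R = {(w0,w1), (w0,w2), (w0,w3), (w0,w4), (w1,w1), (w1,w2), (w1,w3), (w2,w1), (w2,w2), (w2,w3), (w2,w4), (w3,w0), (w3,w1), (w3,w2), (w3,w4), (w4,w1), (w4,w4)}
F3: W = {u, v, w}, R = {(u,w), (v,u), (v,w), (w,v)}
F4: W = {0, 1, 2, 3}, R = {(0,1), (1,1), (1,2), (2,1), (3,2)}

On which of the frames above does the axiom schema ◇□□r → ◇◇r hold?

F2, F4

This is the axiom for a generalized confluence (Geach) condition; its first-order frame correspondent is ∀x ∀y (xRy → ∃w (yR²w ∧ xR²w)).
F1: fails — w0Rw1 but no w with w1R²w and w0R²w.
F2: holds.
F3: fails — uRw but no t with wR²t and uR²t.
F4: holds.
Valid on: F2, F4.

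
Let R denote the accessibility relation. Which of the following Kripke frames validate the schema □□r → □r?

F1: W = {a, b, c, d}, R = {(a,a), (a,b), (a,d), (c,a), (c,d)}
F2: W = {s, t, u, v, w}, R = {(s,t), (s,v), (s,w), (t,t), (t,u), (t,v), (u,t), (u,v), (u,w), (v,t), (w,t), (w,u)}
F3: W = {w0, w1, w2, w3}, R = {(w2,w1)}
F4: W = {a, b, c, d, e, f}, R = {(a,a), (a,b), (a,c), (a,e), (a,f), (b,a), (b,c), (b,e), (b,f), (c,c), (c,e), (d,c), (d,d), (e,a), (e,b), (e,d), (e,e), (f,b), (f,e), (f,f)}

Frame correspondent (Sahlqvist): ∀x ∀y (Rxy → ∃z (Rxz ∧ Rzy)) — i.e. density.
F1: condition met.
F2: fails — Ruw but no z with Ruz and Rzw.
F3: fails — Rw2w1 but no z with Rw2z and Rzw1.
F4: condition met.

F1, F4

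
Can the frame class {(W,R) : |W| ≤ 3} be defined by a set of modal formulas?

Any modally definable frame class is closed under disjoint unions.
Any modal formula valid on each of 4 disjoint one-world frames is valid on their disjoint union (validity is preserved under disjoint unions). Each one-world frame has |W|=1≤3, but the union has |W|=4.
Hence having at most 3 worlds is not modally definable.

No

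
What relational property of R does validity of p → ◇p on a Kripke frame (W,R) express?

reflexivity

This is a form of the T axiom.
Its frame correspondent is reflexivity — ∀x Rxx.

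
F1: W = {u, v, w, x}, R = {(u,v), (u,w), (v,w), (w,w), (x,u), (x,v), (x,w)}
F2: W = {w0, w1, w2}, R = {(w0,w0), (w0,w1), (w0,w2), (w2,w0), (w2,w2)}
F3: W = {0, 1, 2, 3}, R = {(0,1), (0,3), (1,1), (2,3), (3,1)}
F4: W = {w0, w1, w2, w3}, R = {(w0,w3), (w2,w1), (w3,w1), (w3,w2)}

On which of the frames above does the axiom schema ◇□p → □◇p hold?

This is the axiom for convergence; its first-order frame correspondent is ∀x ∀y ∀z (Rxy ∧ Rxz → ∃w (Ryw ∧ Rzw)).
F1: satisfies the condition.
F2: fails — Rw0w1 and Rw0w1 but w1 and w1 have no common successor.
F3: satisfies the condition.
F4: fails — Rw2w1 and Rw2w1 but w1 and w1 have no common successor.

F1, F3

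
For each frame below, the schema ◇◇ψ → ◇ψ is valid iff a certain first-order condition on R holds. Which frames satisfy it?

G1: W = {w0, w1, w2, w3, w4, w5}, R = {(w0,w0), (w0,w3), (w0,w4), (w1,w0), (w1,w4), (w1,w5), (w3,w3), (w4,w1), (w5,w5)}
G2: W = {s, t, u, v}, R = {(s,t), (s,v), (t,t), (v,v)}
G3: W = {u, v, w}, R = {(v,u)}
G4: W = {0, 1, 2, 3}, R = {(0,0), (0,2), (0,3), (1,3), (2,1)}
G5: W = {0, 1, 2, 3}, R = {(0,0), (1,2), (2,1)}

G2, G3

Frame correspondent (Sahlqvist): ∀x ∀y ∀z (Rxy ∧ Ryz → Rxz) — i.e. transitivity.
G1: fails — Rw1w0 and Rw0w3 but not Rw1w3.
G2: condition met.
G3: condition met.
G4: fails — R02 and R21 but not R01.
G5: fails — R12 and R21 but not R11.
Valid on: G2, G3.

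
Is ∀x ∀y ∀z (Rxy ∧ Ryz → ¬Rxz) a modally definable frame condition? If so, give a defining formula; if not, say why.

Not modally definable

If a class were modally definable it would be closed under surjective bounded morphisms (Goldblatt–Thomason).
The 7-cycle (worlds s,t,u,v,w,x,y with s→t→u→v→w→x→y→s) is intransitive. Mapping every world to a single reflexive point • is a surjective bounded morphism; the reflexive point is not intransitive (R••∧R•• but R••).
So no modal formula (or set of formulas) defines exactly the intransitive frames.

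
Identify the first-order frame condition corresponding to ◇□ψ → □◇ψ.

This schema is the .2 axiom.
Its frame correspondent is convergence — ∀x ∀y ∀z (Rxy ∧ Rxz → ∃w (Ryw ∧ Rzw)).

convergence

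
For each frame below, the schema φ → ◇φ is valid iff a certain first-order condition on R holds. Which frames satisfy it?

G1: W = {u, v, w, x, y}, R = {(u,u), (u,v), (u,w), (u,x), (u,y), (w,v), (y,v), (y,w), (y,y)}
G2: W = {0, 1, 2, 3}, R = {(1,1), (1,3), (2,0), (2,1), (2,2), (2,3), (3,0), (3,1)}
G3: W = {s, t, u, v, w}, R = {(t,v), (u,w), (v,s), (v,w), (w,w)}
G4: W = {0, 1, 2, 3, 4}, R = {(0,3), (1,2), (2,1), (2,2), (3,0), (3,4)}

none

Frame correspondent (Sahlqvist): ∀x Rxx — i.e. reflexivity.
G1: fails — world v does not see itself.
G2: fails — world 0 does not see itself.
G3: fails — world s does not see itself.
G4: fails — world 0 does not see itself.
Valid on no frame.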